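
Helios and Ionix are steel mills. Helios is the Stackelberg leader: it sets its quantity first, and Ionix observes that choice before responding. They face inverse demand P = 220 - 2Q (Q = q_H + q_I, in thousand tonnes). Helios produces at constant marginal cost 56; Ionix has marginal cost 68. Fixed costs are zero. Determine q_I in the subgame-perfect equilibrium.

Solve by backward induction. Given q_H, the follower Ionix maximises π_I = (220 - 2q_H - 2q_I)q_I - 68q_I.
Follower FOC: 152 - 2q_H - 4q_I = 0, so q_I(q_H) = (152 - 2q_H)/4.
Helios substitutes q_I(q_H) into its own profit: π_H = q_H(220 - 2q_H - (152 - 2q_H)/2) - 56q_H = (144 - q_H)q_H - 56q_H.
Maximising: ∂π_H/∂q_H = 88 - 2q_H = 0, giving q_H = 44.
Then q_I = (152 - 2·44)/4 = 16.

16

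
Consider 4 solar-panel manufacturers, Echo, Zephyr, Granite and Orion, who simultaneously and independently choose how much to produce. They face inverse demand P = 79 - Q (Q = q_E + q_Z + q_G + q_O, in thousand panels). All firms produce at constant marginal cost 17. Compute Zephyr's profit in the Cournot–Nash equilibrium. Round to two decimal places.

A representative firm's profit is π_i = q_i(79 - Q) - 17q_i.
First-order condition (treating rivals' output as given): 62 - 2q_i - Σ_{j≠i} q_j = 0.
By symmetry each firm produces the same amount; substituting Σ_{j≠i} q_j = 3q_i yields q_i = 62/5.
Price P = 79 - 248/5 = 147/5.
Zephyr's profit: (147/5 - 17)·(62/5) = 153.7600.

153.76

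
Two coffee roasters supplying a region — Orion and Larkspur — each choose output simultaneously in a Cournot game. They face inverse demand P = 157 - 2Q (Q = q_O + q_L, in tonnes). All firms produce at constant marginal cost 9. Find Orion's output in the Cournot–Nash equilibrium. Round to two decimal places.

24.67

A representative firm's profit is π_i = q_i(157 - 2Q) - 9q_i.
First-order condition (treating rivals' output as given): 148 - 4q_i - 2q_j = 0.
With identical firms every q_j equals q_i, so q_j = q_i and 148 = 6q_i, giving q_i = 74/3.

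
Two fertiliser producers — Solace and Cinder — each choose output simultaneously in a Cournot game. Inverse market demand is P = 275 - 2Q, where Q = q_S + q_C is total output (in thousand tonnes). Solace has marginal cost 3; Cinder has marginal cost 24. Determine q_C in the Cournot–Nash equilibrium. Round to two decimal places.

Solace's profit: π_S = (275 - 2Q)q_S - (3q_S). Setting ∂π_S/∂q_S = 0: 272 - 4q_S - 2(q_C) = 0.
Cinder's profit: π_C = (275 - 2Q)q_C - (24q_C). Setting ∂π_C/∂q_C = 0: 251 - 4q_C - 2(q_S) = 0.
Best responses: q_S = (272 - 2q_C)/4, q_C = (251 - 2q_S)/4.
Substituting one into the other gives q_S = 293/6 and q_C = 115/3.

38.33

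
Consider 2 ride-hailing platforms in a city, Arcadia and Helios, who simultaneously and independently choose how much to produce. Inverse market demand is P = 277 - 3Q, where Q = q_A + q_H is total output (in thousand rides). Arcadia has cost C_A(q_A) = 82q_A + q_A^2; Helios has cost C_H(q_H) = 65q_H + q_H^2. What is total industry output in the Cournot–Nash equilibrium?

Arcadia's profit: π_A = (277 - 3Q)q_A - (82q_A + q_A²). Setting ∂π_A/∂q_A = 0: 195 - 8q_A - 3(q_H) = 0.
Helios's profit: π_H = (277 - 3Q)q_H - (65q_H + q_H²). Setting ∂π_H/∂q_H = 0: 212 - 8q_H - 3(q_A) = 0.
Best responses: q_A = (195 - 3q_H)/8, q_H = (212 - 3q_A)/8.
Substituting one into the other gives q_A = 84/5 and q_H = 101/5.
Total output Q = 84/5 + 101/5 = 37.

37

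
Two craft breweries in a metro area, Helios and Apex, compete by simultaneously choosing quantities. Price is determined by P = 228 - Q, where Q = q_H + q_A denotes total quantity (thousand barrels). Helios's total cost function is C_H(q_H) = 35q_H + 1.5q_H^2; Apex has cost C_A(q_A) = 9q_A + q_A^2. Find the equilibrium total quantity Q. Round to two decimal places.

76.58

Helios's profit: π_H = (228 - Q)q_H - (35q_H + (3/2)q_H²). Setting ∂π_H/∂q_H = 0: 193 - 5q_H - (q_A) = 0.
Apex's first-order condition: 219 - 4q_A - (q_H) = 0.
Rearranging gives the reaction functions q_H = (193 - q_A)/5 and q_A = (219 - q_H)/4.
Solving the pair: q_H = 553/19, q_A = 902/19.
Total output Q = 553/19 + 902/19 = 1455/19.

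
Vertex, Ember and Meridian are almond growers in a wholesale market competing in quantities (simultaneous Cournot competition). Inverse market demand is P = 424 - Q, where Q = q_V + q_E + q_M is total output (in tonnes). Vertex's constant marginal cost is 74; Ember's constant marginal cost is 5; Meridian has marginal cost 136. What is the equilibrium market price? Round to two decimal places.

Vertex's profit: π_V = (424 - Q)q_V - (74q_V). Setting ∂π_V/∂q_V = 0: 350 - 2q_V - (q_E + q_M) = 0.
Ember's profit: π_E = (424 - Q)q_E - (5q_E). Setting ∂π_E/∂q_E = 0: 419 - 2q_E - (q_V + q_M) = 0.
Meridian's profit: π_M = (424 - Q)q_M - (136q_M). Setting ∂π_M/∂q_M = 0: 288 - 2q_M - (q_V + q_E) = 0.
Adding the 3 first-order conditions: 1057 − 4Q = 0, so Q = 1057/4.
Back-substituting: q_V = (350 − 1057/4) = 343/4, q_E = (419 − 1057/4) = 619/4, q_M = (288 − 1057/4) = 95/4.
Total output Q = 1057/4, so price P = 424 - 1057/4 = 639/4.

159.75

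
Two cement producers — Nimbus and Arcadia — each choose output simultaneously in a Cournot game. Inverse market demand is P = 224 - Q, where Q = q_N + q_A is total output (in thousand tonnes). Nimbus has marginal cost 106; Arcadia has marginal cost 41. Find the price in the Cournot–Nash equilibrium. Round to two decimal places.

Nimbus's profit: π_N = (224 - Q)q_N - (106q_N). Setting ∂π_N/∂q_N = 0: 118 - 2q_N - (q_A) = 0.
Arcadia's first-order condition: 183 - 2q_A - (q_N) = 0.
Rearranging gives the reaction functions q_N = (118 - q_A)/2 and q_A = (183 - q_N)/2.
Solving the pair: q_N = 53/3, q_A = 248/3.
Total output Q = 301/3, so price P = 224 - 301/3 = 371/3.

123.67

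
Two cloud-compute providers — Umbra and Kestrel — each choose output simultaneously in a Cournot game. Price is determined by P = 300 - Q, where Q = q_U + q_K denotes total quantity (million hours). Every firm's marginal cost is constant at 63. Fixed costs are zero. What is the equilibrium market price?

Each firm earns π_i = (300 - Q)q_i - 63q_i.
First-order condition (treating rivals' output as given): 237 - 2q_i - q_j = 0.
With identical firms every q_j equals q_i, so q_j = q_i and 237 = 3q_i, giving q_i = 79.
Total output Q = 158, so price P = 300 - 158 = 142.

142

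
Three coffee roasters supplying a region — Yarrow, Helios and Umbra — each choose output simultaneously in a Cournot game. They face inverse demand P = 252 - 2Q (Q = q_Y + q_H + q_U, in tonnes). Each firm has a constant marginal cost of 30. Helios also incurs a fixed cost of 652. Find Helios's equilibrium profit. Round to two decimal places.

888.13

A representative firm's profit is π_i = q_i(252 - 2Q) - 30q_i.
First-order condition (treating rivals' output as given): 222 - 4q_i - 2·Σ_{j≠i} q_j = 0.
With identical firms every q_j equals q_i, so Σ_{j≠i} q_j = 2q_i and 222 = 8q_i, giving q_i = 111/4.
Price P = 252 - 2·(333/4) = 171/2.
Helios's profit: (171/2 - 30)·(111/4) - 652 = 888.1250.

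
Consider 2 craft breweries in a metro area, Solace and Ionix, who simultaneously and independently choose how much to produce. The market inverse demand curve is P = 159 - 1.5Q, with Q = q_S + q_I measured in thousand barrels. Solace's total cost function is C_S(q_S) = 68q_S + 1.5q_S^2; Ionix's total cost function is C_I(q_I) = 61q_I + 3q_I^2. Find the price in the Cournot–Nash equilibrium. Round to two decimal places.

Solace's profit: π_S = (159 - 1.5Q)q_S - (68q_S + (3/2)q_S²). Setting ∂π_S/∂q_S = 0: 91 - 6q_S - (3/2)(q_I) = 0.
Ionix's profit: π_I = (159 - 1.5Q)q_I - (61q_I + 3q_I²). Setting ∂π_I/∂q_I = 0: 98 - 9q_I - (3/2)(q_S) = 0.
Best responses: q_S = (91 - (3/2)q_I)/6, q_I = (98 - (3/2)q_S)/9.
Solving the pair: q_S = 896/69, q_I = 602/69.
Total output Q = 1498/69, so price P = 159 - (3/2)·(1498/69) = 126.4348.

126.43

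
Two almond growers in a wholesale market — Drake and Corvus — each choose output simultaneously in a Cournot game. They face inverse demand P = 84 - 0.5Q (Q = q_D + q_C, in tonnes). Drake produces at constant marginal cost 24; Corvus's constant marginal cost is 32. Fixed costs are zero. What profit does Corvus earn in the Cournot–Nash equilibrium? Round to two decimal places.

430.22

Drake's profit: π_D = (84 - 0.5Q)q_D - (24q_D). Setting ∂π_D/∂q_D = 0: 60 - q_D - (1/2)(q_C) = 0.
Corvus's profit: π_C = (84 - 0.5Q)q_C - (32q_C). Setting ∂π_C/∂q_C = 0: 52 - q_C - (1/2)(q_D) = 0.
Rearranging gives the reaction functions q_D = (60 - (1/2)q_C) and q_C = (52 - (1/2)q_D).
Substituting one into the other gives q_D = 136/3 and q_C = 88/3.
Price P = 84 - (1/2)·(224/3) = 140/3.
Corvus's profit: (140/3 - 32)·(88/3) = 430.2222.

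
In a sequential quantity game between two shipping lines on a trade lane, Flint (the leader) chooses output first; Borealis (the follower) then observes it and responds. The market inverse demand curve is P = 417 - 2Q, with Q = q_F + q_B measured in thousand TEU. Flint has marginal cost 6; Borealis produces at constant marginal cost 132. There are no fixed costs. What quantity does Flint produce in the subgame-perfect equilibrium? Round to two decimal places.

134.25

Solve by backward induction. Given q_F, the follower Borealis maximises π_B = (417 - 2q_F - 2q_B)q_B - 132q_B.
Follower FOC: 285 - 2q_F - 4q_B = 0, so q_B(q_F) = (285 - 2q_F)/4.
The leader anticipates this reaction. Substituting into P = 417 - 2Q gives P = 549/2 - q_F, so π_F = (549/2 - q_F)q_F - 6q_F.
Leader FOC: 537/2 - 2q_F = 0, so q_F = 537/4.
Then q_B = (285 - 2·(537/4))/4 = 33/8.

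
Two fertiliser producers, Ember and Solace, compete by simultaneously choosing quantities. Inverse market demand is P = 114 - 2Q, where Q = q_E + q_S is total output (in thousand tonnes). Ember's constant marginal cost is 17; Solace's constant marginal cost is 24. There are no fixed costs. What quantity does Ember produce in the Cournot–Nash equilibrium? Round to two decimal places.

17.33

Ember's profit: π_E = (114 - 2Q)q_E - (17q_E). Setting ∂π_E/∂q_E = 0: 97 - 4q_E - 2(q_S) = 0.
Solace's profit: π_S = (114 - 2Q)q_S - (24q_S). Setting ∂π_S/∂q_S = 0: 90 - 4q_S - 2(q_E) = 0.
Best responses: q_E = (97 - 2q_S)/4, q_S = (90 - 2q_E)/4.
Solving the pair: q_E = 52/3, q_S = 83/6.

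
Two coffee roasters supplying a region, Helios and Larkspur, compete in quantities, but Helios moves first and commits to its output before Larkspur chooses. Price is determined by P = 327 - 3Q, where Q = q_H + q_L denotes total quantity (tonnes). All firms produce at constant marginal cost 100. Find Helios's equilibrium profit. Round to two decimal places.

Solve by backward induction. Given q_H, the follower Larkspur maximises π_L = (327 - 3q_H - 3q_L)q_L - 100q_L.
∂π_L/∂q_L = 227 - 3q_H - 6q_L = 0 gives the reaction function q_L = (227 - 3q_H)/6.
The leader anticipates this reaction. Substituting into P = 327 - 3Q gives P = 427/2 - (3/2)q_H, so π_H = (427/2 - (3/2)q_H)q_H - 100q_H.
The leader's first-order condition 227/2 - 3q_H = 0 yields q_H = 227/6.
Then q_L = (227 - 3·(227/6))/6 = 227/12.
Price P = 327 - 3·(227/4) = 627/4.
Helios's profit: (627/4 - 100)·(227/6) = 2147.0417.

2147.04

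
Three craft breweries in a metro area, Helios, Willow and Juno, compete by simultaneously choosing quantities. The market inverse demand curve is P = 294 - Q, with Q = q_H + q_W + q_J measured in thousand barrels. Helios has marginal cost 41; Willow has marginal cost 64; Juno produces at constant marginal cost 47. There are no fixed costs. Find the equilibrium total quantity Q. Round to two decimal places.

Helios's profit: π_H = (294 - Q)q_H - (41q_H). Setting ∂π_H/∂q_H = 0: 253 - 2q_H - (q_W + q_J) = 0.
Willow's first-order condition: 230 - 2q_W - (q_H + q_J) = 0.
Juno's first-order condition: 247 - 2q_J - (q_H + q_W) = 0.
Summing all 3 equations gives 730 − 4Q = 0, hence Q = 365/2.
Back-substituting: q_H = (253 − 365/2) = 141/2, q_W = (230 − 365/2) = 95/2, q_J = (247 − 365/2) = 129/2.
Total output Q = 141/2 + 95/2 + 129/2 = 365/2.

182.50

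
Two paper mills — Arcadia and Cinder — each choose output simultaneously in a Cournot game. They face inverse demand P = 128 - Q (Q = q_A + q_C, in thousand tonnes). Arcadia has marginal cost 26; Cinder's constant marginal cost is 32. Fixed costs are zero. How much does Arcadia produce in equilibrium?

Arcadia's profit: π_A = (128 - Q)q_A - (26q_A). Setting ∂π_A/∂q_A = 0: 102 - 2q_A - (q_C) = 0.
Cinder's profit: π_C = (128 - Q)q_C - (32q_C). Setting ∂π_C/∂q_C = 0: 96 - 2q_C - (q_A) = 0.
Best responses: q_A = (102 - q_C)/2, q_C = (96 - q_A)/2.
Substituting one into the other gives q_A = 36 and q_C = 30.

36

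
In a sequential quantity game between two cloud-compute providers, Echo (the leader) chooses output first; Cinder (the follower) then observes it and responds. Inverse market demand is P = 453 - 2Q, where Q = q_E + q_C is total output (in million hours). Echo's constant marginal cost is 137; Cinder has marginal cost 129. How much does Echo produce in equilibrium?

The follower Cinder best-responds to any q_E: π_C = (453 - 2Q)q_C - 129q_C.
∂π_C/∂q_C = 324 - 2q_E - 4q_C = 0 gives the reaction function q_C = (324 - 2q_E)/4.
The leader anticipates this reaction. Substituting into P = 453 - 2Q gives P = 291 - q_E, so π_E = (291 - q_E)q_E - 137q_E.
The leader's first-order condition 154 - 2q_E = 0 yields q_E = 77.
Then q_C = (324 - 2·77)/4 = 85/2.

77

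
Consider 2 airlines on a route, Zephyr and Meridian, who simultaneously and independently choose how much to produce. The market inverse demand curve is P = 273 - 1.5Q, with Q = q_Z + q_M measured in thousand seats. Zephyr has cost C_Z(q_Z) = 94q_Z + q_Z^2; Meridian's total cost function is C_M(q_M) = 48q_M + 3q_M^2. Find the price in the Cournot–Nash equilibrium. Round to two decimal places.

198.26

Zephyr's profit: π_Z = (273 - 1.5Q)q_Z - (94q_Z + q_Z²). Setting ∂π_Z/∂q_Z = 0: 179 - 5q_Z - (3/2)(q_M) = 0.
Meridian's first-order condition: 225 - 9q_M - (3/2)(q_Z) = 0.
Rearranging gives the reaction functions q_Z = (179 - (3/2)q_M)/5 and q_M = (225 - (3/2)q_Z)/9.
Solving the pair: q_Z = 566/19, q_M = 1142/57.
Total output Q = 49.8246, so price P = 273 - (3/2)·49.8246 = 198.2632.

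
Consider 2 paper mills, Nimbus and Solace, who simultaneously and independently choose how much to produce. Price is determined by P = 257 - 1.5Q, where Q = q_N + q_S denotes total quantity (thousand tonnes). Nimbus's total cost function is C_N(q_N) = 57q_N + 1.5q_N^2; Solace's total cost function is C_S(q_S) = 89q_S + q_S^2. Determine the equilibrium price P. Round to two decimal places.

Nimbus's profit: π_N = (257 - 1.5Q)q_N - (57q_N + (3/2)q_N²). Setting ∂π_N/∂q_N = 0: 200 - 6q_N - (3/2)(q_S) = 0.
Solace's first-order condition: 168 - 5q_S - (3/2)(q_N) = 0.
So q_N = (200 - (3/2)q_S)/6 and q_S = (168 - (3/2)q_N)/5.
Solving the pair: q_N = 26.9550, q_S = 944/37.
Total output Q = 52.4685, so price P = 257 - (3/2)·52.4685 = 178.2973.

178.30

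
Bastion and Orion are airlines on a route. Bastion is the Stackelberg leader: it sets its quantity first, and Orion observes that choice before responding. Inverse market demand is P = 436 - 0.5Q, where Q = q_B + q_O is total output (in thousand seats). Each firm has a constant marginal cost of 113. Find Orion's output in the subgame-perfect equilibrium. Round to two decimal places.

161.50

The follower Orion best-responds to any q_B: π_O = (436 - 0.5Q)q_O - 113q_O.
∂π_O/∂q_O = 323 - (1/2)q_B - q_O = 0 gives the reaction function q_O = (323 - (1/2)q_B).
Bastion substitutes q_O(q_B) into its own profit: π_B = q_B(436 - (1/2)q_B - (323 - (1/2)q_B)/2) - 113q_B = (549/2 - (1/4)q_B)q_B - 113q_B.
The leader's first-order condition 323/2 - (1/2)q_B = 0 yields q_B = 323.
Then q_O = (323 - (1/2)·323) = 323/2.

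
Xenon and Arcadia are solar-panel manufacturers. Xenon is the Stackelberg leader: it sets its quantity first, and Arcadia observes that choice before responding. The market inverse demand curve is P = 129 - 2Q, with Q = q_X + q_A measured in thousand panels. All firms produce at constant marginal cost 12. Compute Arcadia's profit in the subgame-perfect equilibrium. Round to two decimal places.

Solve by backward induction. Given q_X, the follower Arcadia maximises π_A = (129 - 2q_X - 2q_A)q_A - 12q_A.
Setting the follower's marginal profit to zero, 117 - 2q_X - 4q_A = 0, i.e. q_A = (117 - 2q_X)/4.
Xenon substitutes q_A(q_X) into its own profit: π_X = q_X(129 - 2q_X - (117 - 2q_X)/2) - 12q_X = (141/2 - q_X)q_X - 12q_X.
Leader FOC: 117/2 - 2q_X = 0, so q_X = 117/4.
Then q_A = (117 - 2·(117/4))/4 = 117/8.
Price P = 129 - 2·(351/8) = 165/4.
Arcadia's profit: (165/4 - 12)·(117/8) = 427.7813.

427.78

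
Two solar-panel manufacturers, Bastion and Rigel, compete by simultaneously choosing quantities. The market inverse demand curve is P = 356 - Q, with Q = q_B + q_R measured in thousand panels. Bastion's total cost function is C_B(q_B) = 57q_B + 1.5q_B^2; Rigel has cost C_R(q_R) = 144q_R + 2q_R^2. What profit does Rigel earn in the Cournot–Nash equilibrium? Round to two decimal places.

Bastion's profit: π_B = (356 - Q)q_B - (57q_B + (3/2)q_B²). Setting ∂π_B/∂q_B = 0: 299 - 5q_B - (q_R) = 0.
Rigel's profit: π_R = (356 - Q)q_R - (144q_R + 2q_R²). Setting ∂π_R/∂q_R = 0: 212 - 6q_R - (q_B) = 0.
Rearranging gives the reaction functions q_B = (299 - q_R)/5 and q_R = (212 - q_B)/6.
Substituting one into the other gives q_B = 1582/29 and q_R = 761/29.
Price P = 356 - 80.7931 = 275.2069.
Rigel's profit: 275.2069·(761/29) - 144·(761/29) - 2(761/29)² = 2065.8300.

2065.83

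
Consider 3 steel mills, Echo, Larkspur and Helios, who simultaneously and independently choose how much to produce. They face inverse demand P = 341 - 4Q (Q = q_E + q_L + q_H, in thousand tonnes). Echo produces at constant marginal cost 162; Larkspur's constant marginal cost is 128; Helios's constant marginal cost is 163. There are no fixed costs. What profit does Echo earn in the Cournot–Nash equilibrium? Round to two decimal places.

333.06

Echo's profit: π_E = (341 - 4Q)q_E - (162q_E). Setting ∂π_E/∂q_E = 0: 179 - 8q_E - 4(q_L + q_H) = 0.
Larkspur's profit: π_L = (341 - 4Q)q_L - (128q_L). Setting ∂π_L/∂q_L = 0: 213 - 8q_L - 4(q_E + q_H) = 0.
Helios's profit: π_H = (341 - 4Q)q_H - (163q_H). Setting ∂π_H/∂q_H = 0: 178 - 8q_H - 4(q_E + q_L) = 0.
Summing all 3 equations gives 570 − 16Q = 0, hence Q = 285/8.
Back-substituting: q_E = (179 − 285/2)/4 = 73/8, q_L = (213 − 285/2)/4 = 141/8, q_H = (178 − 285/2)/4 = 71/8.
Price P = 341 - 4·(285/8) = 397/2.
Echo's profit: (397/2 - 162)·(73/8) = 333.0625.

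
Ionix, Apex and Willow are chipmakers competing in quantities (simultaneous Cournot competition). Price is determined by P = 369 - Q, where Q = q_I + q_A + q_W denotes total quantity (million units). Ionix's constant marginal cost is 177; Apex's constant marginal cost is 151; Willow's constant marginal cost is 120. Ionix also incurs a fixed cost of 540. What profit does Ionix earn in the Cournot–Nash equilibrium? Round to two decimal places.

202.56

Ionix's profit: π_I = (369 - Q)q_I - (177q_I). Setting ∂π_I/∂q_I = 0: 192 - 2q_I - (q_A + q_W) = 0.
Apex's first-order condition: 218 - 2q_A - (q_I + q_W) = 0.
Willow's first-order condition: 249 - 2q_W - (q_I + q_A) = 0.
Summing all 3 equations gives 659 − 4Q = 0, hence Q = 659/4.
Back-substituting: q_I = (192 − 659/4) = 109/4, q_A = (218 − 659/4) = 213/4, q_W = (249 − 659/4) = 337/4.
Price P = 369 - 659/4 = 817/4.
Ionix's profit: (817/4 - 177)·(109/4) - 540 = 202.5625.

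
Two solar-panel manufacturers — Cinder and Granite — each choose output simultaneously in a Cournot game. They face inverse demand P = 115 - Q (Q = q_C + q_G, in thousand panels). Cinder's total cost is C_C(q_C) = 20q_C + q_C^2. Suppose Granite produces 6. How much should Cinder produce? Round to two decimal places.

With the rival's output fixed at 6, Cinder's profit is π_C = (115 - 6 - q_C)q_C - (20q_C + q_C²) = (109 - q_C)q_C - (20q_C + q_C²).
∂π_C/∂q_C = 89 - 4q_C = 0, so q_C = 89/4.

22.25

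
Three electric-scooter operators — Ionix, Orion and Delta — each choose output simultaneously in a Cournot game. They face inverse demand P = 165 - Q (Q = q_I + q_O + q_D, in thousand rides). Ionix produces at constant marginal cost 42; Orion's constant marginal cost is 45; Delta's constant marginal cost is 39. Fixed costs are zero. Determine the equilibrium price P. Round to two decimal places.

Ionix's profit: π_I = (165 - Q)q_I - (42q_I). Setting ∂π_I/∂q_I = 0: 123 - 2q_I - (q_O + q_D) = 0.
Orion's first-order condition: 120 - 2q_O - (q_I + q_D) = 0.
Delta's profit: π_D = (165 - Q)q_D - (39q_D). Setting ∂π_D/∂q_D = 0: 126 - 2q_D - (q_I + q_O) = 0.
Adding the 3 first-order conditions: 369 − 4Q = 0, so Q = 369/4.
Back-substituting: q_I = (123 − 369/4) = 123/4, q_O = (120 − 369/4) = 111/4, q_D = (126 − 369/4) = 135/4.
Total output Q = 369/4, so price P = 165 - 369/4 = 291/4.

72.75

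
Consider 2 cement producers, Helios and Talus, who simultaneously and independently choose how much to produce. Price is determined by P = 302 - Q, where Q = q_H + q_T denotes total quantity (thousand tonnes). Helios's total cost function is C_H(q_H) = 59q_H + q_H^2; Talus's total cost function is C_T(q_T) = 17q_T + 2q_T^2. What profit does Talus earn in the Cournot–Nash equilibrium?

Helios's profit: π_H = (302 - Q)q_H - (59q_H + q_H²). Setting ∂π_H/∂q_H = 0: 243 - 4q_H - (q_T) = 0.
Talus's profit: π_T = (302 - Q)q_T - (17q_T + 2q_T²). Setting ∂π_T/∂q_T = 0: 285 - 6q_T - (q_H) = 0.
Best responses: q_H = (243 - q_T)/4, q_T = (285 - q_H)/6.
Substituting one into the other gives q_H = 51 and q_T = 39.
Price P = 302 - 90 = 212.
Talus's profit: 212·39 - 17·39 - 2·39² = 4563.

4563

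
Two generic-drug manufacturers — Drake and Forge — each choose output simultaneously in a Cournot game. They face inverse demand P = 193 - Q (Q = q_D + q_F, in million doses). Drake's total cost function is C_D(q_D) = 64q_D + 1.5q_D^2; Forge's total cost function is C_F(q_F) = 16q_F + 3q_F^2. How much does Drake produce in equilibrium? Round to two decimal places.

21.92

Drake's profit: π_D = (193 - Q)q_D - (64q_D + (3/2)q_D²). Setting ∂π_D/∂q_D = 0: 129 - 5q_D - (q_F) = 0.
Forge's first-order condition: 177 - 8q_F - (q_D) = 0.
Best responses: q_D = (129 - q_F)/5, q_F = (177 - q_D)/8.
Substituting one into the other gives q_D = 285/13 and q_F = 252/13.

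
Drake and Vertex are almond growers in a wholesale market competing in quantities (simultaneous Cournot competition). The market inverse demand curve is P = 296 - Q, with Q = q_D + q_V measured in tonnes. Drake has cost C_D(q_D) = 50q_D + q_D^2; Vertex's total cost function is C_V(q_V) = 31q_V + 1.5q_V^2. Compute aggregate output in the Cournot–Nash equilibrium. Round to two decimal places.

93.63

Drake's profit: π_D = (296 - Q)q_D - (50q_D + q_D²). Setting ∂π_D/∂q_D = 0: 246 - 4q_D - (q_V) = 0.
Vertex's first-order condition: 265 - 5q_V - (q_D) = 0.
Best responses: q_D = (246 - q_V)/4, q_V = (265 - q_D)/5.
Solving the pair: q_D = 965/19, q_V = 814/19.
Total output Q = 965/19 + 814/19 = 1779/19.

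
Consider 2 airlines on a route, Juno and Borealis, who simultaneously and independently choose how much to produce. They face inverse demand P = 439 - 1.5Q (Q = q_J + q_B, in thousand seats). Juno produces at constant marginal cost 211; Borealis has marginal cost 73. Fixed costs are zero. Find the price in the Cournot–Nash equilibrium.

241

Juno's profit: π_J = (439 - 1.5Q)q_J - (211q_J). Setting ∂π_J/∂q_J = 0: 228 - 3q_J - (3/2)(q_B) = 0.
Borealis's profit: π_B = (439 - 1.5Q)q_B - (73q_B). Setting ∂π_B/∂q_B = 0: 366 - 3q_B - (3/2)(q_J) = 0.
Rearranging gives the reaction functions q_J = (228 - (3/2)q_B)/3 and q_B = (366 - (3/2)q_J)/3.
Solving the pair: q_J = 20, q_B = 112.
Total output Q = 132, so price P = 439 - (3/2)·132 = 241.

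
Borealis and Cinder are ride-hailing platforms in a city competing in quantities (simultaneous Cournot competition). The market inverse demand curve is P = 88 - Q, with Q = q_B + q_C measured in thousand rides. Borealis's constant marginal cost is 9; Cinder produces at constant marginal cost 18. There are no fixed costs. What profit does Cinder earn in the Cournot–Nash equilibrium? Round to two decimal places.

Borealis's profit: π_B = (88 - Q)q_B - (9q_B). Setting ∂π_B/∂q_B = 0: 79 - 2q_B - (q_C) = 0.
Cinder's first-order condition: 70 - 2q_C - (q_B) = 0.
So q_B = (79 - q_C)/2 and q_C = (70 - q_B)/2.
Substituting one into the other gives q_B = 88/3 and q_C = 61/3.
Price P = 88 - 149/3 = 115/3.
Cinder's profit: (115/3 - 18)·(61/3) = 413.4444.

413.44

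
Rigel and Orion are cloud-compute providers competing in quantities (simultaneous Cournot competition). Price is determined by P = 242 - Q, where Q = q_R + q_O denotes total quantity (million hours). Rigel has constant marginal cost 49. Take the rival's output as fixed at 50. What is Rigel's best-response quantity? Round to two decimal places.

With the rival's output fixed at 50, Rigel's profit is π_R = (242 - 50 - q_R)q_R - (49q_R) = (192 - q_R)q_R - (49q_R).
∂π_R/∂q_R = 143 - 2q_R = 0, so q_R = 143/2.

71.50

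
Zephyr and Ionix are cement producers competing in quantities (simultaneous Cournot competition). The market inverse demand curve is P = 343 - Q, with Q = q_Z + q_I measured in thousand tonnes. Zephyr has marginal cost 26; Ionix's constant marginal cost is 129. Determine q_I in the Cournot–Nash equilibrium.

Zephyr's profit: π_Z = (343 - Q)q_Z - (26q_Z). Setting ∂π_Z/∂q_Z = 0: 317 - 2q_Z - (q_I) = 0.
Ionix's profit: π_I = (343 - Q)q_I - (129q_I). Setting ∂π_I/∂q_I = 0: 214 - 2q_I - (q_Z) = 0.
Rearranging gives the reaction functions q_Z = (317 - q_I)/2 and q_I = (214 - q_Z)/2.
Substituting one into the other gives q_Z = 140 and q_I = 37.

37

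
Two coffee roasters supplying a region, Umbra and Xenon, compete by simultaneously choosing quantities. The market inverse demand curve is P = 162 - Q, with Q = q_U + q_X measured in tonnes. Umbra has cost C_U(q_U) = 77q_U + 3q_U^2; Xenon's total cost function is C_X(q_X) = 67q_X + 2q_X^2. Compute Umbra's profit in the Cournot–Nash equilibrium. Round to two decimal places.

Umbra's profit: π_U = (162 - Q)q_U - (77q_U + 3q_U²). Setting ∂π_U/∂q_U = 0: 85 - 8q_U - (q_X) = 0.
Xenon's profit: π_X = (162 - Q)q_X - (67q_X + 2q_X²). Setting ∂π_X/∂q_X = 0: 95 - 6q_X - (q_U) = 0.
Rearranging gives the reaction functions q_U = (85 - q_X)/8 and q_X = (95 - q_U)/6.
Substituting one into the other gives q_U = 415/47 and q_X = 675/47.
Price P = 162 - 1090/47 = 138.8085.
Umbra's profit: 138.8085·(415/47) - 77·(415/47) - 3(415/47)² = 311.8606.

311.86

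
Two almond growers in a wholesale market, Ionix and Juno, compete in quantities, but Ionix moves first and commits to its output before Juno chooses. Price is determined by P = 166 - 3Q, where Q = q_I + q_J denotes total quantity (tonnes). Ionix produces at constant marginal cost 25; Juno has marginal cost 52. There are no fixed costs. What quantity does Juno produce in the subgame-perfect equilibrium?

Solve by backward induction. Given q_I, the follower Juno maximises π_J = (166 - 3q_I - 3q_J)q_J - 52q_J.
Setting the follower's marginal profit to zero, 114 - 3q_I - 6q_J = 0, i.e. q_J = (114 - 3q_I)/6.
Ionix substitutes q_J(q_I) into its own profit: π_I = q_I(166 - 3q_I - (114 - 3q_I)/2) - 25q_I = (109 - (3/2)q_I)q_I - 25q_I.
The leader's first-order condition 84 - 3q_I = 0 yields q_I = 28.
Then q_J = (114 - 3·28)/6 = 5.

5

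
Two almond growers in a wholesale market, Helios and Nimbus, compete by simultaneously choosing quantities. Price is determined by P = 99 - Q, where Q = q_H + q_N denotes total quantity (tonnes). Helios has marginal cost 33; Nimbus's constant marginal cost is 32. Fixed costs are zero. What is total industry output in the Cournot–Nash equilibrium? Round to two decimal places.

Helios's profit: π_H = (99 - Q)q_H - (33q_H). Setting ∂π_H/∂q_H = 0: 66 - 2q_H - (q_N) = 0.
Nimbus's first-order condition: 67 - 2q_N - (q_H) = 0.
So q_H = (66 - q_N)/2 and q_N = (67 - q_H)/2.
Substituting one into the other gives q_H = 65/3 and q_N = 68/3.
Total output Q = 65/3 + 68/3 = 133/3.

44.33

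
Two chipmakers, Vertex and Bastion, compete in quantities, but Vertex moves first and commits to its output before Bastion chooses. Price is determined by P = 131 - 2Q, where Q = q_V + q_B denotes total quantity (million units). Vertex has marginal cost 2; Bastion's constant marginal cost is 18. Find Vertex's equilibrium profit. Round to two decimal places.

1314.06

Solve by backward induction. Given q_V, the follower Bastion maximises π_B = (131 - 2q_V - 2q_B)q_B - 18q_B.
∂π_B/∂q_B = 113 - 2q_V - 4q_B = 0 gives the reaction function q_B = (113 - 2q_V)/4.
The leader anticipates this reaction. Substituting into P = 131 - 2Q gives P = 149/2 - q_V, so π_V = (149/2 - q_V)q_V - 2q_V.
Maximising: ∂π_V/∂q_V = 145/2 - 2q_V = 0, giving q_V = 145/4.
Then q_B = (113 - 2·(145/4))/4 = 81/8.
Price P = 131 - 2·(371/8) = 153/4.
Vertex's profit: (153/4 - 2)·(145/4) = 1314.0625.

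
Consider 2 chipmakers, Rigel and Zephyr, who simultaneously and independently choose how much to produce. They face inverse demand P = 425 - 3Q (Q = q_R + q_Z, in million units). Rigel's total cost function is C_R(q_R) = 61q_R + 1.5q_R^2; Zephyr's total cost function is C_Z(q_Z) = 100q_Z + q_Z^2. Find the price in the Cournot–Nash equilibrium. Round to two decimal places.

245.48

Rigel's profit: π_R = (425 - 3Q)q_R - (61q_R + (3/2)q_R²). Setting ∂π_R/∂q_R = 0: 364 - 9q_R - 3(q_Z) = 0.
Zephyr's first-order condition: 325 - 8q_Z - 3(q_R) = 0.
So q_R = (364 - 3q_Z)/9 and q_Z = (325 - 3q_R)/8.
Substituting one into the other gives q_R = 1937/63 and q_Z = 611/21.
Total output Q = 59.8413, so price P = 425 - 3·59.8413 = 245.4762.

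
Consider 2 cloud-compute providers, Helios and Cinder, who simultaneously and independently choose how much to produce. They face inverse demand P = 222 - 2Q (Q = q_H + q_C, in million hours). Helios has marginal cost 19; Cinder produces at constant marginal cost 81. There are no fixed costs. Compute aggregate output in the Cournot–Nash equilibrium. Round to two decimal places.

Helios's profit: π_H = (222 - 2Q)q_H - (19q_H). Setting ∂π_H/∂q_H = 0: 203 - 4q_H - 2(q_C) = 0.
Cinder's profit: π_C = (222 - 2Q)q_C - (81q_C). Setting ∂π_C/∂q_C = 0: 141 - 4q_C - 2(q_H) = 0.
Rearranging gives the reaction functions q_H = (203 - 2q_C)/4 and q_C = (141 - 2q_H)/4.
Solving the pair: q_H = 265/6, q_C = 79/6.
Total output Q = 265/6 + 79/6 = 172/3.

57.33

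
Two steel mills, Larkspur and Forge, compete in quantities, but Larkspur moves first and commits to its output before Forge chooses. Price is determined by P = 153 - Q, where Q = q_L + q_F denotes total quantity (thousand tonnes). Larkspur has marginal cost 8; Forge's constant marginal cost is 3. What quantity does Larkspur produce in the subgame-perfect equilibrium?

Solve by backward induction. Given q_L, the follower Forge maximises π_F = (153 - q_L - q_F)q_F - 3q_F.
Follower FOC: 150 - q_L - 2q_F = 0, so q_F(q_L) = (150 - q_L)/2.
Larkspur substitutes q_F(q_L) into its own profit: π_L = q_L(153 - q_L - (150 - q_L)/2) - 8q_L = (78 - (1/2)q_L)q_L - 8q_L.
Leader FOC: 70 - q_L = 0, so q_L = 70.
Then q_F = (150 - 70)/2 = 40.

70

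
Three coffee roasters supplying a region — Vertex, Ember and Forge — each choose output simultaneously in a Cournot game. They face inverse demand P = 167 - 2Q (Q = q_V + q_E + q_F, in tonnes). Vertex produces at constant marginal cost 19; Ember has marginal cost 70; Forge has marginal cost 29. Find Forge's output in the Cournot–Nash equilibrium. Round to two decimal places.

Vertex's profit: π_V = (167 - 2Q)q_V - (19q_V). Setting ∂π_V/∂q_V = 0: 148 - 4q_V - 2(q_E + q_F) = 0.
Ember's first-order condition: 97 - 4q_E - 2(q_V + q_F) = 0.
Forge's profit: π_F = (167 - 2Q)q_F - (29q_F). Setting ∂π_F/∂q_F = 0: 138 - 4q_F - 2(q_V + q_E) = 0.
Summing all 3 equations gives 383 − 8Q = 0, hence Q = 383/8.
Back-substituting: q_V = (148 − 383/4)/2 = 209/8, q_E = (97 − 383/4)/2 = 5/8, q_F = (138 − 383/4)/2 = 169/8.

21.13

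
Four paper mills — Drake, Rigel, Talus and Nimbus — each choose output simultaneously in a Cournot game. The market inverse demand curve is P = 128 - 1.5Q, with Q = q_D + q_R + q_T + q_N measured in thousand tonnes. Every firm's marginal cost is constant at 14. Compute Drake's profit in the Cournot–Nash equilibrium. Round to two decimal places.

A representative firm's profit is π_i = q_i(128 - 1.5Q) - 14q_i.
First-order condition (treating rivals' output as given): 114 - 3q_i - (3/2)·Σ_{j≠i} q_j = 0.
With identical firms every q_j equals q_i, so Σ_{j≠i} q_j = 3q_i and 114 = (15/2)q_i, giving q_i = 76/5.
Price P = 128 - (3/2)·(304/5) = 184/5.
Drake's profit: (184/5 - 14)·(76/5) = 346.5600.

346.56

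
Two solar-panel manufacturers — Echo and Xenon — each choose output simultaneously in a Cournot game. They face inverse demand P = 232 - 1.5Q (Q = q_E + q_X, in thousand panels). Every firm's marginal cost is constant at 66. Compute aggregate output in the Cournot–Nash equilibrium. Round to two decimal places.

A representative firm's profit is π_i = q_i(232 - 1.5Q) - 66q_i.
Setting ∂π_i/∂q_i = 0 with rivals' quantities fixed: 166 - 3q_i - (3/2)q_j = 0.
By symmetry each firm produces the same amount; substituting q_j = q_i yields q_i = 166/(9/2) = 332/9.
Total output Q = 332/9 + 332/9 = 664/9.

73.78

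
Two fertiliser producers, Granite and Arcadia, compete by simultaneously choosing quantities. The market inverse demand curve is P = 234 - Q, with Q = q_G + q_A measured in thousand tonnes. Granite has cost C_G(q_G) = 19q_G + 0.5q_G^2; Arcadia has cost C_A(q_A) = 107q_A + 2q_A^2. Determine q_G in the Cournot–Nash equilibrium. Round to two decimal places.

68.41

Granite's profit: π_G = (234 - Q)q_G - (19q_G + (1/2)q_G²). Setting ∂π_G/∂q_G = 0: 215 - 3q_G - (q_A) = 0.
Arcadia's first-order condition: 127 - 6q_A - (q_G) = 0.
So q_G = (215 - q_A)/3 and q_A = (127 - q_G)/6.
Substituting one into the other gives q_G = 1163/17 and q_A = 166/17.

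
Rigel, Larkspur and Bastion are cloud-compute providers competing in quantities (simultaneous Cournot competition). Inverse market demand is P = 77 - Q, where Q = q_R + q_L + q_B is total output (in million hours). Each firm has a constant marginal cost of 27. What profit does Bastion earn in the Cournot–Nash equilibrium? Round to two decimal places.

156.25

A representative firm's profit is π_i = q_i(77 - Q) - 27q_i.
First-order condition (treating rivals' output as given): 50 - 2q_i - Σ_{j≠i} q_j = 0.
By symmetry each firm produces the same amount; substituting Σ_{j≠i} q_j = 2q_i yields q_i = 50/4 = 25/2.
Price P = 77 - 75/2 = 79/2.
Bastion's profit: (79/2 - 27)·(25/2) = 625/4.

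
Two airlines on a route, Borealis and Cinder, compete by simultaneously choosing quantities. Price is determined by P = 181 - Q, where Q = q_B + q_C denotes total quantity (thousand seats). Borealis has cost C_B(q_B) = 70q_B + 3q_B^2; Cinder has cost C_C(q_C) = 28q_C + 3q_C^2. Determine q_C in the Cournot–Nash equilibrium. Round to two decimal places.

Borealis's profit: π_B = (181 - Q)q_B - (70q_B + 3q_B²). Setting ∂π_B/∂q_B = 0: 111 - 8q_B - (q_C) = 0.
Cinder's profit: π_C = (181 - Q)q_C - (28q_C + 3q_C²). Setting ∂π_C/∂q_C = 0: 153 - 8q_C - (q_B) = 0.
Rearranging gives the reaction functions q_B = (111 - q_C)/8 and q_C = (153 - q_B)/8.
Substituting one into the other gives q_B = 35/3 and q_C = 53/3.

17.67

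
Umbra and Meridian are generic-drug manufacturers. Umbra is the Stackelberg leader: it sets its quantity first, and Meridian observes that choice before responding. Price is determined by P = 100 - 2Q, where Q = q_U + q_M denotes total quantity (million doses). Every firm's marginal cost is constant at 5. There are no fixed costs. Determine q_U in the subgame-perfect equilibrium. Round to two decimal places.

Solve by backward induction. Given q_U, the follower Meridian maximises π_M = (100 - 2q_U - 2q_M)q_M - 5q_M.
Setting the follower's marginal profit to zero, 95 - 2q_U - 4q_M = 0, i.e. q_M = (95 - 2q_U)/4.
The leader anticipates this reaction. Substituting into P = 100 - 2Q gives P = 105/2 - q_U, so π_U = (105/2 - q_U)q_U - 5q_U.
The leader's first-order condition 95/2 - 2q_U = 0 yields q_U = 95/4.
Then q_M = (95 - 2·(95/4))/4 = 95/8.

23.75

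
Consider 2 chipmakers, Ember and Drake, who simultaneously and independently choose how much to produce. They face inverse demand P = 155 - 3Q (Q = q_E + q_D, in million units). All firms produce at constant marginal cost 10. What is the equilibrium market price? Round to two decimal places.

58.33

A representative firm's profit is π_i = q_i(155 - 3Q) - 10q_i.
First-order condition (treating rivals' output as given): 145 - 6q_i - 3q_j = 0.
With identical firms every q_j equals q_i, so q_j = q_i and 145 = 9q_i, giving q_i = 145/9.
Total output Q = 290/9, so price P = 155 - 3·(290/9) = 175/3.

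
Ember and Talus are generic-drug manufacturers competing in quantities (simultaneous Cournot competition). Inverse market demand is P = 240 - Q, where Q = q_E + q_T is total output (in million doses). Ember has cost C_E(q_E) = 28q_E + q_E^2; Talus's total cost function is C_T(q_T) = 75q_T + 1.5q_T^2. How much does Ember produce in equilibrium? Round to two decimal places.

Ember's profit: π_E = (240 - Q)q_E - (28q_E + q_E²). Setting ∂π_E/∂q_E = 0: 212 - 4q_E - (q_T) = 0.
Talus's first-order condition: 165 - 5q_T - (q_E) = 0.
Rearranging gives the reaction functions q_E = (212 - q_T)/4 and q_T = (165 - q_E)/5.
Substituting one into the other gives q_E = 895/19 and q_T = 448/19.

47.11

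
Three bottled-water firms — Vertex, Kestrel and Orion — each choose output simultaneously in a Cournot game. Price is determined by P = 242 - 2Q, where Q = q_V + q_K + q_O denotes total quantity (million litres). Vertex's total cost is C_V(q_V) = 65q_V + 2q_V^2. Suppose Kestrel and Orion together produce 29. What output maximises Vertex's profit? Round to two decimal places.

14.88

With rivals' combined output fixed at 29, Vertex's profit is π_V = (242 - 2·29 - 2q_V)q_V - (65q_V + 2q_V²) = (184 - 2q_V)q_V - (65q_V + 2q_V²).
∂π_V/∂q_V = 119 - 8q_V = 0, so q_V = 119/8.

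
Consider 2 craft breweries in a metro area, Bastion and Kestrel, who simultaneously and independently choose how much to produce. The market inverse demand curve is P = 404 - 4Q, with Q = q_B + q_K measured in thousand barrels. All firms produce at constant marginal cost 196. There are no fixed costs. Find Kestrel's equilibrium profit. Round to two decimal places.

A representative firm's profit is π_i = q_i(404 - 4Q) - 196q_i.
First-order condition (treating rivals' output as given): 208 - 8q_i - 4q_j = 0.
By symmetry each firm produces the same amount; substituting q_j = q_i yields q_i = 208/12 = 52/3.
Price P = 404 - 4·(104/3) = 796/3.
Kestrel's profit: (796/3 - 196)·(52/3) = 1201.7778.

1201.78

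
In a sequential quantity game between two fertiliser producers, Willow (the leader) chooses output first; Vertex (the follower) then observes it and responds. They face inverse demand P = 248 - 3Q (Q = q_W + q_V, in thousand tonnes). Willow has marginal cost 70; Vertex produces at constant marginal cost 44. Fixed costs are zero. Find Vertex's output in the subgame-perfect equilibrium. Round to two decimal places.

The follower Vertex best-responds to any q_W: π_V = (248 - 3Q)q_V - 44q_V.
Setting the follower's marginal profit to zero, 204 - 3q_W - 6q_V = 0, i.e. q_V = (204 - 3q_W)/6.
The leader anticipates this reaction. Substituting into P = 248 - 3Q gives P = 146 - (3/2)q_W, so π_W = (146 - (3/2)q_W)q_W - 70q_W.
The leader's first-order condition 76 - 3q_W = 0 yields q_W = 76/3.
Then q_V = (204 - 3·(76/3))/6 = 64/3.

21.33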